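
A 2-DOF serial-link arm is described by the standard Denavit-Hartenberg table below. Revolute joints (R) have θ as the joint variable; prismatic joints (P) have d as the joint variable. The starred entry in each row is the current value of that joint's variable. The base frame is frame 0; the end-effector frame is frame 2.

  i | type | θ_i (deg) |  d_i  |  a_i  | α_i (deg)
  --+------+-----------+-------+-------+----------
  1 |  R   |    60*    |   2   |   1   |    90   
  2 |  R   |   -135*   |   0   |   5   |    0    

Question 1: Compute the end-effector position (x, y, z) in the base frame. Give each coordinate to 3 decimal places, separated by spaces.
-1.268 -2.196 -1.536

after link 1: o_1 = (0.5000, 0.8660, 2.0000)
after link 2: o_2 = (-1.2678, -2.1958, -1.5355)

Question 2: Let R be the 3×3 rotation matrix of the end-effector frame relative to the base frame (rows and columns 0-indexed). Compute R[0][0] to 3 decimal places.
-0.354

End-effector x-axis (col 0 of R) = (-0.3536,-0.6124,-0.7071)
R[0][0] = -0.3536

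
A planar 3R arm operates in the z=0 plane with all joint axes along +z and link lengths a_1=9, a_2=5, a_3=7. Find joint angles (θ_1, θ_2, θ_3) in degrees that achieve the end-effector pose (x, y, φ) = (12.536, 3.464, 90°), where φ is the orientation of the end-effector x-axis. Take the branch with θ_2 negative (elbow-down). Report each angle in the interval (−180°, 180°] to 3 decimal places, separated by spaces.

-0.006 -44.987 134.992

wrist centre = target − a_3·(cos φ, sin φ) = (12.5360, -3.5360)
cos θ_2 = (169.6546−9²−5²)/(2·9·5) = 0.7073; θ_2 = -44.9865° (elbow-down)
β = atan2(-3.5360,12.5360) = -15.7520°; ψ = atan2(-3.5347,12.5364) = -15.7461°
θ_1 = β − ψ = -0.0059°
θ_3 = φ − θ_1 − θ_2 = 134.9924° (wrapped to (-180°,180°])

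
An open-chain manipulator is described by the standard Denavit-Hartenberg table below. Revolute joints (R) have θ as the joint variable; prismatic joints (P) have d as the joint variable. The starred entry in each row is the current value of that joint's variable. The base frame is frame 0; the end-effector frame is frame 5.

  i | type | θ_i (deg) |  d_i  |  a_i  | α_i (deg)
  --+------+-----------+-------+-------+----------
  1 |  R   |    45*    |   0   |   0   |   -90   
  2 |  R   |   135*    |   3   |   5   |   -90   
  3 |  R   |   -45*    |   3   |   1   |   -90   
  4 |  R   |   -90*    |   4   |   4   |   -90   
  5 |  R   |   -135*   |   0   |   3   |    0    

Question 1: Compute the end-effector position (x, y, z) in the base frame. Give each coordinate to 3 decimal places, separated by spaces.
after link 1: o_1 = (0.0000, 0.0000, 0.0000)
after link 2: o_2 = (-4.6213, -0.3787, -3.5355)
after link 3: o_3 = (-6.9749, -1.7322, -1.9142)
after link 4: o_4 = (-8.3891, -7.1464, -1.0858)
after link 5: o_5 = (-7.0178, -7.8964, -3.6464)

-7.018 -7.896 -3.646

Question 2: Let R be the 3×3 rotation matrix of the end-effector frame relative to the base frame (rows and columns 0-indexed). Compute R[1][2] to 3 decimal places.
0.146

End-effector z-axis (col 2 of R) = (-0.8536,0.1464,-0.5000)
R[1][2] = 0.1464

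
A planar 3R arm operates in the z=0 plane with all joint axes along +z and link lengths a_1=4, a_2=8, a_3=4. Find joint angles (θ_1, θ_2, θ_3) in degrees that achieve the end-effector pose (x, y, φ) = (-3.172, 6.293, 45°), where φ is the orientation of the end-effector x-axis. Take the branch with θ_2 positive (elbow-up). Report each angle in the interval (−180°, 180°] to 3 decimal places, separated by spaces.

60.007 119.991 -134.998

wrist centre = target − a_3·(cos φ, sin φ) = (-6.0004, 3.4646)
cos θ_2 = (48.0084−4²−8²)/(2·4·8) = -0.4999; θ_2 = 119.9913° (elbow-up)
β = atan2(3.4646,-6.0004) = 149.9984°; ψ = atan2(6.9288,0.0010) = 89.9913°
θ_1 = β − ψ = 60.0071°
θ_3 = φ − θ_1 − θ_2 = -134.9984° (wrapped to (-180°,180°])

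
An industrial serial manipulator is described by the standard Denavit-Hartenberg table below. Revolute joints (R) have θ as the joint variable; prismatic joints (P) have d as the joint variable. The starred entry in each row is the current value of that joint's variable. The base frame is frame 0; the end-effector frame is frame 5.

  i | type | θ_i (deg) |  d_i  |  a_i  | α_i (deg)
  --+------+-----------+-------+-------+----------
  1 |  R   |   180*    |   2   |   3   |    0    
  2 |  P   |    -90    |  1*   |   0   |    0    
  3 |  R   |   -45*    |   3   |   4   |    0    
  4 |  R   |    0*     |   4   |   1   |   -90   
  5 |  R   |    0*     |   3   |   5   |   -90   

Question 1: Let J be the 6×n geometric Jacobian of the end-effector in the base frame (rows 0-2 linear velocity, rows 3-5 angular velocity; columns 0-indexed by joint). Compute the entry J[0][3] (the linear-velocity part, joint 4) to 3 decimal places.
-6.364

axis z_3 = (0.0000,0.0000,1.0000); lever o_n−o_3 = (2.1213,6.3640,4.0000)
cross product → J_v[:, 3] = (-6.3640,2.1213,0.0000)
J_ω[:, 3] = z_3
entry J[0][3] = -6.3640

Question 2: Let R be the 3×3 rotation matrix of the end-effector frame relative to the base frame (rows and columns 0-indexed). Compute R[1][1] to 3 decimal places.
-0.707

End-effector y-axis (col 1 of R) = (0.7071,-0.7071,-0.0000)
R[1][1] = -0.7071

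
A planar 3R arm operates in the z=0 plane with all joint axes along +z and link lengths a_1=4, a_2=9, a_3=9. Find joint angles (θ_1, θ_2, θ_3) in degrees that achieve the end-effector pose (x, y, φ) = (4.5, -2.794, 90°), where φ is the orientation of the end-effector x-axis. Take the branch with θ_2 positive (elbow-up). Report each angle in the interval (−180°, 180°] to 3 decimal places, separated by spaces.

-90.006 30.009 149.997

wrist centre = target − a_3·(cos φ, sin φ) = (4.5000, -11.7940)
cos θ_2 = (159.3484−4²−9²)/(2·4·9) = 0.8660; θ_2 = 30.0086° (elbow-up)
β = atan2(-11.7940,4.5000) = -69.1156°; ψ = atan2(4.5012,11.7936) = 20.8900°
θ_1 = β − ψ = -90.0057°
θ_3 = φ − θ_1 − θ_2 = 149.9971° (wrapped to (-180°,180°])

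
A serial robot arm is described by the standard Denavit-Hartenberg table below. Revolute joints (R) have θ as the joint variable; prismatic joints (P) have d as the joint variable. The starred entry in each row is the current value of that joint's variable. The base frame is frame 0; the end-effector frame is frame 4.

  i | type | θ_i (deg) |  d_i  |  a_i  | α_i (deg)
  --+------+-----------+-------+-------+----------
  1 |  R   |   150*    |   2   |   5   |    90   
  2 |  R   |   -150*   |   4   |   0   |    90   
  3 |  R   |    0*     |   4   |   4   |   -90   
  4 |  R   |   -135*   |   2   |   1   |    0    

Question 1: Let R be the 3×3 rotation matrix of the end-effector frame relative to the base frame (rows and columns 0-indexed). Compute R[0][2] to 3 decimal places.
End-effector z-axis (col 2 of R) = (0.5000,0.8660,0.0000)
R[0][2] = 0.5000

0.500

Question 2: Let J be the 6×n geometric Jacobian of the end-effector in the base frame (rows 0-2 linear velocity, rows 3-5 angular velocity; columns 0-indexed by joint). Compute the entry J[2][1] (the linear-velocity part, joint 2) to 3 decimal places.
-5.205

axis z_1 = (0.5000,0.8660,0.0000); lever o_n−o_1 = (7.5079,2.5935,2.4300)
cross product → J_v[:, 1] = (2.1045,-1.2150,-5.2053)
J_ω[:, 1] = z_1
entry J[2][1] = -5.2053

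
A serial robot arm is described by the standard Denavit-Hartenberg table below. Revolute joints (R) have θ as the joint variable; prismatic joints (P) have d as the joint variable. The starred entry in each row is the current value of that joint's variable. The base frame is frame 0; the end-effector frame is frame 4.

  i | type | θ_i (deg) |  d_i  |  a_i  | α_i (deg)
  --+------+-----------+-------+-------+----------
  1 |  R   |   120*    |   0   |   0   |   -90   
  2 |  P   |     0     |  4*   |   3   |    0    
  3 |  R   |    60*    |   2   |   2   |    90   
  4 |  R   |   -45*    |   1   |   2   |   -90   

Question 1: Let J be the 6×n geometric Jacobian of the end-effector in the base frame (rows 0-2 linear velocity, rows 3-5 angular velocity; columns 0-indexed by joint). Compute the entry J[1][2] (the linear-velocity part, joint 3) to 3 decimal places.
axis z_2 = (-0.8660,-0.5000,0.0000); lever o_n−o_2 = (-1.7939,1.9355,-2.4568)
cross product → J_v[:, 2] = (1.2284,-2.1276,-2.5731)
J_ω[:, 2] = z_2
entry J[1][2] = -2.1276

-2.128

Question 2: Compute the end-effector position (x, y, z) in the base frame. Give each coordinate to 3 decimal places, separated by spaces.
after link 1: o_1 = (0.0000, 0.0000, 0.0000)
after link 2: o_2 = (-4.9641, 0.5981, 0.0000)
after link 3: o_3 = (-7.1962, 0.4641, -1.7321)
after link 4: o_4 = (-6.7580, 2.5336, -2.4568)

-6.758 2.534 -2.457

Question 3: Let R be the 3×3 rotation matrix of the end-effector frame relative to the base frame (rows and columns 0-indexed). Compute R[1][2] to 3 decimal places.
End-effector z-axis (col 2 of R) = (-0.7891,-0.0474,-0.6124)
R[1][2] = -0.0474

-0.047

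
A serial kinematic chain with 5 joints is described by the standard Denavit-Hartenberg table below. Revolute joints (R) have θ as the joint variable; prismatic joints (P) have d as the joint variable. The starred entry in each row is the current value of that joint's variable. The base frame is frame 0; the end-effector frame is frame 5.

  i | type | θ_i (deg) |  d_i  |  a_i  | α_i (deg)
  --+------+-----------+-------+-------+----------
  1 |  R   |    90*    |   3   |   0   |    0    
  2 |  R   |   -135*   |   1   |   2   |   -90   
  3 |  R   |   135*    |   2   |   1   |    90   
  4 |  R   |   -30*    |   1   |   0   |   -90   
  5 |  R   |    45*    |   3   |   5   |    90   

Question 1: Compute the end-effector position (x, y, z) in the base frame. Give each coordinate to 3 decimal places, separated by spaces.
after link 1: o_1 = (0.0000, 0.0000, 3.0000)
after link 2: o_2 = (1.4142, -1.4142, 4.0000)
after link 3: o_3 = (2.3284, 0.5000, 3.2929)
after link 4: o_4 = (2.8284, 0.0000, 2.5858)
after link 5: o_5 = (-0.6332, 4.6358, 1.8601)

-0.633 4.636 1.860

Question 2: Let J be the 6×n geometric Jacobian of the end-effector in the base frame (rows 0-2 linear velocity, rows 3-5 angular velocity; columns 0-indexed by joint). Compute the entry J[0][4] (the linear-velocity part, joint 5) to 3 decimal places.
axis z_4 = (0.3624,0.8624,-0.3536); lever o_n−o_4 = (-3.4616,4.6358,-0.7257)
cross product → J_v[:, 4] = (1.0132,1.4868,4.6651)
J_ω[:, 4] = z_4
entry J[0][4] = 1.0132

1.013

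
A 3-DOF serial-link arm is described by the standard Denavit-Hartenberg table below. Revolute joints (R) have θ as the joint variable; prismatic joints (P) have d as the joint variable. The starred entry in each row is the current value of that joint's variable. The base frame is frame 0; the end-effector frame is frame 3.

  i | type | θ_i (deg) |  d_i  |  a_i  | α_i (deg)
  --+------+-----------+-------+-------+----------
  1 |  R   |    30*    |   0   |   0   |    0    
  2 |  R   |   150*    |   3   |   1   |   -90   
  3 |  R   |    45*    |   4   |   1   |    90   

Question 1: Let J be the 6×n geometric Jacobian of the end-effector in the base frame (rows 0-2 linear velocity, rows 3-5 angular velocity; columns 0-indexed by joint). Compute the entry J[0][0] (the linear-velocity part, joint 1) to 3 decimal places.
4.000

axis z_0 = ẑ; lever o_n−o_0 = (-1.7071,-4.0000,2.2929)
cross product → J_v[:, 0] = (4.0000,-1.7071,0.0000)
J_ω[:, 0] = z_0
entry J[0][0] = 4.0000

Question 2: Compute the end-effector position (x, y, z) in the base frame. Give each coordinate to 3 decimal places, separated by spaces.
after link 1: o_1 = (0.0000, 0.0000, 0.0000)
after link 2: o_2 = (-1.0000, 0.0000, 3.0000)
after link 3: o_3 = (-1.7071, -4.0000, 2.2929)

-1.707 -4.000 2.293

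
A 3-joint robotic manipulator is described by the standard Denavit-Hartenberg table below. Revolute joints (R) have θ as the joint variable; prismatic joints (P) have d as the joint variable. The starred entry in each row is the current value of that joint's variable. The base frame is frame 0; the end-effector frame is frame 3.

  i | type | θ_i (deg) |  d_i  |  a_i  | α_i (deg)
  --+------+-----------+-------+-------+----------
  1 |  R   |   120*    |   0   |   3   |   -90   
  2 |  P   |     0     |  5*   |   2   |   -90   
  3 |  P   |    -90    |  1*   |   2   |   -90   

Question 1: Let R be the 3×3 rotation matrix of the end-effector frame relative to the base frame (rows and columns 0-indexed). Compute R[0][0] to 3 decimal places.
End-effector x-axis (col 0 of R) = (-0.8660,-0.5000,0.0000)
R[0][0] = -0.8660

-0.866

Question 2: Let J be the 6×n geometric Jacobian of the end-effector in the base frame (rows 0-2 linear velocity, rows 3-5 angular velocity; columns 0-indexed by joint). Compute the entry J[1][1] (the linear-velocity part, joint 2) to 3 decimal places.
prismatic axis z_1 = (-0.8660,-0.5000,0.0000)
J_v[:, 1] = z_1; J_ω[:, 1] = (0,0,0)
entry J[1][1] = -0.5000

-0.500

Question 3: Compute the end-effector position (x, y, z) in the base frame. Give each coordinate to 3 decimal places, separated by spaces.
-8.562 0.830 -1.000

after link 1: o_1 = (-1.5000, 2.5981, 0.0000)
after link 2: o_2 = (-6.8301, 1.8301, 0.0000)
after link 3: o_3 = (-8.5622, 0.8301, -1.0000)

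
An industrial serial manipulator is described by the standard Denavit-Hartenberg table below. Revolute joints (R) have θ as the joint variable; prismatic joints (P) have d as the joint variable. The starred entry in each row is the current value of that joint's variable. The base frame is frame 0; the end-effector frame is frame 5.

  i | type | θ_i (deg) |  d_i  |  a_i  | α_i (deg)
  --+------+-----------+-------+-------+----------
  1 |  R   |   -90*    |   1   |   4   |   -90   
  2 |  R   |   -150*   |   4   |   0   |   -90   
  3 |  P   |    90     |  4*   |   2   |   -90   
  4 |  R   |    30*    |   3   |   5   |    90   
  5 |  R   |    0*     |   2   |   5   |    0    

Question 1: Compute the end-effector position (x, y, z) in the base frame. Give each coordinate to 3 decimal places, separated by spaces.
-7.660 -6.964 0.134

after link 1: o_1 = (0.0000, -4.0000, 1.0000)
after link 2: o_2 = (4.0000, -4.0000, 1.0000)
after link 3: o_3 = (2.0000, -6.0000, 4.4641)
after link 4: o_4 = (-2.3301, -7.3481, 0.7990)
after link 5: o_5 = (-7.6603, -6.9641, 0.1340)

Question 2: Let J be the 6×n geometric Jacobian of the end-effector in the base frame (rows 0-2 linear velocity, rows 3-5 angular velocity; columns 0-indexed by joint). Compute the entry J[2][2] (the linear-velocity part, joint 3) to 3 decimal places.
prismatic axis z_2 = (0.0000,-0.5000,0.8660)
J_v[:, 2] = z_2; J_ω[:, 2] = (0,0,0)
entry J[2][2] = 0.8660

0.866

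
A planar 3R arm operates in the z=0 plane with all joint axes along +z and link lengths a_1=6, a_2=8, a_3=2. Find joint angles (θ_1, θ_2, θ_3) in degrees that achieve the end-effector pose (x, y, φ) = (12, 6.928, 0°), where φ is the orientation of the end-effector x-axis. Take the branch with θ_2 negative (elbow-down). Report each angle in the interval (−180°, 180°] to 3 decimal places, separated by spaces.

69.430 -60.002 -9.428

wrist centre = target − a_3·(cos φ, sin φ) = (10.0000, 6.9280)
cos θ_2 = (147.9972−6²−8²)/(2·6·8) = 0.5000; θ_2 = -60.0019° (elbow-down)
β = atan2(6.9280,10.0000) = 34.7142°; ψ = atan2(-6.9283,9.9998) = -34.7162°
θ_1 = β − ψ = 69.4304°
θ_3 = φ − θ_1 − θ_2 = -9.4284° (wrapped to (-180°,180°])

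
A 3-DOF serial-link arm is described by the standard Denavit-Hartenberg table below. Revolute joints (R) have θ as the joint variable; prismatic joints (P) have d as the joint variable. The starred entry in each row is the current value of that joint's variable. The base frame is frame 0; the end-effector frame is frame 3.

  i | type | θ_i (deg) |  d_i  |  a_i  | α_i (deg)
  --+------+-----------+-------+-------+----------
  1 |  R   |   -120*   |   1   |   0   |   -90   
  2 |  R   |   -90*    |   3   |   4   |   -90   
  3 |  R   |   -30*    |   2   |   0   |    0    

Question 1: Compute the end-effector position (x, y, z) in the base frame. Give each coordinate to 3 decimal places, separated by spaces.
after link 1: o_1 = (0.0000, 0.0000, 1.0000)
after link 2: o_2 = (2.5981, -1.5000, 5.0000)
after link 3: o_3 = (1.5981, -3.2321, 5.0000)

1.598 -3.232 5.000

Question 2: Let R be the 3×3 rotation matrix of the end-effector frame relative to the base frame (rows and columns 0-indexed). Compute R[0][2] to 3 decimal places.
-0.500

End-effector z-axis (col 2 of R) = (-0.5000,-0.8660,-0.0000)
R[0][2] = -0.5000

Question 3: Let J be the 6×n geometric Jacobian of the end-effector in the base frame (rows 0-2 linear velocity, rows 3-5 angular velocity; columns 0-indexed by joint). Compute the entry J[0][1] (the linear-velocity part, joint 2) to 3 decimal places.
-2.000

axis z_1 = (0.8660,-0.5000,0.0000); lever o_n−o_1 = (1.5981,-3.2321,4.0000)
cross product → J_v[:, 1] = (-2.0000,-3.4641,-2.0000)
J_ω[:, 1] = z_1
entry J[0][1] = -2.0000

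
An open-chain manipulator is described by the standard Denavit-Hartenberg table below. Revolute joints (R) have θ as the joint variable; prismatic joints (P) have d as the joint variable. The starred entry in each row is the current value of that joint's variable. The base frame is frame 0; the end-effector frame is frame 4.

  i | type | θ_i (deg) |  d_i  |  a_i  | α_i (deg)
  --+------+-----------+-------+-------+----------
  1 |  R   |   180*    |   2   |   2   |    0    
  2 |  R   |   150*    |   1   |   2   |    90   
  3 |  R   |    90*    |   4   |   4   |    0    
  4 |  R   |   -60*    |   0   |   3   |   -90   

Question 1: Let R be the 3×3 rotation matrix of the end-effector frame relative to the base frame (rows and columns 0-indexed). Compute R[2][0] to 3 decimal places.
End-effector x-axis (col 0 of R) = (0.7500,-0.4330,0.5000)
R[2][0] = 0.5000

0.500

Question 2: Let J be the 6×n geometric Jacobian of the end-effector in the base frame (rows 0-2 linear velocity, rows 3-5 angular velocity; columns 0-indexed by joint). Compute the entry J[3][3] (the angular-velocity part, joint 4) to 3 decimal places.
-0.500

axis z_3 = (-0.5000,-0.8660,0.0000); lever o_n−o_3 = (2.2500,-1.2990,1.5000)
cross product → J_v[:, 3] = (-1.2990,0.7500,2.5981)
J_ω[:, 3] = z_3
entry J[3][3] = -0.5000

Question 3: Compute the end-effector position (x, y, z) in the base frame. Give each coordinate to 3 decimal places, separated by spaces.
-0.018 -5.763 8.500

after link 1: o_1 = (-2.0000, 0.0000, 2.0000)
after link 2: o_2 = (-0.2679, -1.0000, 3.0000)
after link 3: o_3 = (-2.2679, -4.4641, 7.0000)
after link 4: o_4 = (-0.0179, -5.7631, 8.5000)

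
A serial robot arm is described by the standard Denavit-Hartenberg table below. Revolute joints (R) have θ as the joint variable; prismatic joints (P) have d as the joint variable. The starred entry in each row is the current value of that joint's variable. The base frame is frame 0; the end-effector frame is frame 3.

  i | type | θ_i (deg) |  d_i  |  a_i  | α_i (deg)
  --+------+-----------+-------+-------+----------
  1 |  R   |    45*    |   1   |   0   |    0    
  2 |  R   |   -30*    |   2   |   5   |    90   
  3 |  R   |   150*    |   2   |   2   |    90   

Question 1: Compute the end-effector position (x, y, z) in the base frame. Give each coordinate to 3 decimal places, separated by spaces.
3.674 -1.086 4.000

after link 1: o_1 = (0.0000, 0.0000, 1.0000)
after link 2: o_2 = (4.8296, 1.2941, 3.0000)
after link 3: o_3 = (3.6742, -1.0860, 4.0000)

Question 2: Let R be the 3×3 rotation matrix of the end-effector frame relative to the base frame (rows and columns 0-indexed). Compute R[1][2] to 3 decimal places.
0.129

End-effector z-axis (col 2 of R) = (0.4830,0.1294,0.8660)
R[1][2] = 0.1294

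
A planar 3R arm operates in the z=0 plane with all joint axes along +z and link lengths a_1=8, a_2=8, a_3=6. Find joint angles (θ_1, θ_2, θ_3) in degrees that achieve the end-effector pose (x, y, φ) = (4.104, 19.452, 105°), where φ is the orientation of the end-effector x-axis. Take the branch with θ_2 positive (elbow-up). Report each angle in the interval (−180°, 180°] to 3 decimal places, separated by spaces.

44.996 45.007 14.997

wrist centre = target − a_3·(cos φ, sin φ) = (5.6569, 13.6564)
cos θ_2 = (218.4992−8²−8²)/(2·8·8) = 0.7070; θ_2 = 45.0066° (elbow-up)
β = atan2(13.6564,5.6569) = 67.4992°; ψ = atan2(5.6575,13.6562) = 22.5033°
θ_1 = β − ψ = 44.9959°
θ_3 = φ − θ_1 − θ_2 = 14.9975° (wrapped to (-180°,180°])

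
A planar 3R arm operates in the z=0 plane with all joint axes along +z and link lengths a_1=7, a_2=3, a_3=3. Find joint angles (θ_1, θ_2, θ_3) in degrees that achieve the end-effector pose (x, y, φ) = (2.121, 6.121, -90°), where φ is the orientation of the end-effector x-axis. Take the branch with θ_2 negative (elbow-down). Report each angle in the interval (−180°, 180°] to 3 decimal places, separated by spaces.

wrist centre = target − a_3·(cos φ, sin φ) = (2.1210, 9.1210)
cos θ_2 = (87.6913−7²−3²)/(2·7·3) = 0.7069; θ_2 = -45.0139° (elbow-down)
β = atan2(9.1210,2.1210) = 76.9091°; ψ = atan2(-2.1218,9.1208) = -13.0962°
θ_1 = β − ψ = 90.0052°
θ_3 = φ − θ_1 − θ_2 = -134.9913° (wrapped to (-180°,180°])

90.005 -45.014 -134.991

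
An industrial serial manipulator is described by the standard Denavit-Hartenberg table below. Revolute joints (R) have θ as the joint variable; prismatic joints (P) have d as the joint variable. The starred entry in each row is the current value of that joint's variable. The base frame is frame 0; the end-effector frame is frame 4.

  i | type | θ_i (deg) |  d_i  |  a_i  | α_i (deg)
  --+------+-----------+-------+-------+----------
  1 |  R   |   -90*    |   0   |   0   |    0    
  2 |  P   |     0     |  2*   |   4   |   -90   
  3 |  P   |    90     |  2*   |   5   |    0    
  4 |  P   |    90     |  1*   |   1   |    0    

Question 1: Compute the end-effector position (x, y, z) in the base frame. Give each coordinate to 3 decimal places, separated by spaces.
3.000 -3.000 -3.000

after link 1: o_1 = (0.0000, 0.0000, 0.0000)
after link 2: o_2 = (0.0000, -4.0000, 2.0000)
after link 3: o_3 = (2.0000, -4.0000, -3.0000)
after link 4: o_4 = (3.0000, -3.0000, -3.0000)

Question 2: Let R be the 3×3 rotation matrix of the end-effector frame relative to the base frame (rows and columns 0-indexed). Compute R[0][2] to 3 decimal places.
1.000

End-effector z-axis (col 2 of R) = (1.0000,0.0000,0.0000)
R[0][2] = 1.0000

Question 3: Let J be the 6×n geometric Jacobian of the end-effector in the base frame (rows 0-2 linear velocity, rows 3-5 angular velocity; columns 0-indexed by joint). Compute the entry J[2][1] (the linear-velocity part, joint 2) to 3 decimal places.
1.000

prismatic axis z_1 = (0.0000,0.0000,1.0000)
J_v[:, 1] = z_1; J_ω[:, 1] = (0,0,0)
entry J[2][1] = 1.0000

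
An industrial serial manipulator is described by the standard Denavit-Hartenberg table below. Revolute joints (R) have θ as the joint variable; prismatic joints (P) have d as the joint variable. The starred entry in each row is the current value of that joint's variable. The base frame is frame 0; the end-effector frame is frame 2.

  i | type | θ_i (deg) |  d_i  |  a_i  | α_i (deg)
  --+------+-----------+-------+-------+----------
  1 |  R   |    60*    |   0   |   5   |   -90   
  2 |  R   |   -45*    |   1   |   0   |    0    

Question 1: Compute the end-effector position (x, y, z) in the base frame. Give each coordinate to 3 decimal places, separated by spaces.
1.634 4.830 0.000

after link 1: o_1 = (2.5000, 4.3301, 0.0000)
after link 2: o_2 = (1.6340, 4.8301, 0.0000)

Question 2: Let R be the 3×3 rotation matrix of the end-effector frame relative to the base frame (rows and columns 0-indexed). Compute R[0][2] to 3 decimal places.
End-effector z-axis (col 2 of R) = (-0.8660,0.5000,0.0000)
R[0][2] = -0.8660

-0.866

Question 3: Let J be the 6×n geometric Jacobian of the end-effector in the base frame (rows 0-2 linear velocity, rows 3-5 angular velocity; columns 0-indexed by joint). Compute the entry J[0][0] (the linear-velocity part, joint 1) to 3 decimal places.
axis z_0 = ẑ; lever o_n−o_0 = (1.6340,4.8301,0.0000)
cross product → J_v[:, 0] = (-4.8301,1.6340,0.0000)
J_ω[:, 0] = z_0
entry J[0][0] = -4.8301

-4.830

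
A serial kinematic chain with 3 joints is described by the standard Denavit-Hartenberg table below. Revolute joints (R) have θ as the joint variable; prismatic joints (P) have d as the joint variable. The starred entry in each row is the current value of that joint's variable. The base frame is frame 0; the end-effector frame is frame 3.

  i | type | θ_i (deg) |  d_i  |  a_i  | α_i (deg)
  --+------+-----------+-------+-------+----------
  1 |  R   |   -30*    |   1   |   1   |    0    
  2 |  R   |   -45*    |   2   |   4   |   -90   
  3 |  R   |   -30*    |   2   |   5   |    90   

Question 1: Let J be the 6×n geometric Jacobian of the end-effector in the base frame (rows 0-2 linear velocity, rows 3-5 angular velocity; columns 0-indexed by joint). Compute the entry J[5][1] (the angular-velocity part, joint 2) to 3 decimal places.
axis z_1 = (0.0000,0.0000,1.0000); lever o_n−o_1 = (4.0878,-7.5286,4.5000)
cross product → J_v[:, 1] = (7.5286,4.0878,-0.0000)
J_ω[:, 1] = z_1
entry J[5][1] = 1.0000

1.000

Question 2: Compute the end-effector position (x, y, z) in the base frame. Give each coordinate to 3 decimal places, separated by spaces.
4.954 -8.029 5.500

after link 1: o_1 = (0.8660, -0.5000, 1.0000)
after link 2: o_2 = (1.9013, -4.3637, 3.0000)
after link 3: o_3 = (4.9539, -8.0286, 5.5000)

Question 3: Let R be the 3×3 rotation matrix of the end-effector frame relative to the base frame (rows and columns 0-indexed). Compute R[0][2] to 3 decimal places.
End-effector z-axis (col 2 of R) = (-0.1294,0.4830,0.8660)
R[0][2] = -0.1294

-0.129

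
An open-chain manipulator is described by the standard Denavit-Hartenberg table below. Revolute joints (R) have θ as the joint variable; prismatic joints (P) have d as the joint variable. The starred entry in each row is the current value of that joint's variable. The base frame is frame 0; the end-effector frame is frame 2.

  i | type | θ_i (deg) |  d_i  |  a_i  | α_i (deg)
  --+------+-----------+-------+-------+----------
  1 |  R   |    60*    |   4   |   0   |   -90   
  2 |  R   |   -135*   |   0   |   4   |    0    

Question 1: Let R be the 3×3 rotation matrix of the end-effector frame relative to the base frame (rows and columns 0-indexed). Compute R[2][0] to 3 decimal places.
0.707

End-effector x-axis (col 0 of R) = (-0.3536,-0.6124,0.7071)
R[2][0] = 0.7071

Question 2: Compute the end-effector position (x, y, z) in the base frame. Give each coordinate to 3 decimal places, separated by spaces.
-1.414 -2.449 6.828

after link 1: o_1 = (0.0000, 0.0000, 4.0000)
after link 2: o_2 = (-1.4142, -2.4495, 6.8284)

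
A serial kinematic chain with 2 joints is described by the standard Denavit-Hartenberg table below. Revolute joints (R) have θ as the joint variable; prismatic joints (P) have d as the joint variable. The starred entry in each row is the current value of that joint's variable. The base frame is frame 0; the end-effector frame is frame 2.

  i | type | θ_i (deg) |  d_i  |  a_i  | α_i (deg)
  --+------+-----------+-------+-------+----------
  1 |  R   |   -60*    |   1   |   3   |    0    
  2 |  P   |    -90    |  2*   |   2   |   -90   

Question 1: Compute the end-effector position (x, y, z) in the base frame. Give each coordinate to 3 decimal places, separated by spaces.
after link 1: o_1 = (1.5000, -2.5981, 1.0000)
after link 2: o_2 = (-0.2321, -3.5981, 3.0000)

-0.232 -3.598 3.000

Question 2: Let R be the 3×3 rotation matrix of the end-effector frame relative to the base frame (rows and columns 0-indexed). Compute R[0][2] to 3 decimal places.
End-effector z-axis (col 2 of R) = (0.5000,-0.8660,0.0000)
R[0][2] = 0.5000

0.500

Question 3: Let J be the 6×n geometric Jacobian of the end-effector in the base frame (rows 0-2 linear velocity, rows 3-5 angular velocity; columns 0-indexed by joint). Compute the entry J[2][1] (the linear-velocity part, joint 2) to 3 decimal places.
prismatic axis z_1 = (0.0000,0.0000,1.0000)
J_v[:, 1] = z_1; J_ω[:, 1] = (0,0,0)
entry J[2][1] = 1.0000

1.000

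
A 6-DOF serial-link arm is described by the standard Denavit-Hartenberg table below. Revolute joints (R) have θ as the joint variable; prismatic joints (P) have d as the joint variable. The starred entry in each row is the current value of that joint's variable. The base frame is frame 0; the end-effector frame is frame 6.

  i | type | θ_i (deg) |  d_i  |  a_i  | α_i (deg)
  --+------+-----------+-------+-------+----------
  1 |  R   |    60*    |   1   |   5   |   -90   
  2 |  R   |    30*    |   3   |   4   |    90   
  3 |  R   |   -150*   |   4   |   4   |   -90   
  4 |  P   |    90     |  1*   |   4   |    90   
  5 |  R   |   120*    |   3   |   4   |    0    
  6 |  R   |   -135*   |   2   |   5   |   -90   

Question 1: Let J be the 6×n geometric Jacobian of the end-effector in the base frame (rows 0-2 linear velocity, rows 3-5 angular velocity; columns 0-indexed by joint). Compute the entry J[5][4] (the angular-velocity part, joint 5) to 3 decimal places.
axis z_4 = (0.0580,-0.8995,0.4330); lever o_n−o_4 = (1.6800,-5.8487,-0.8280)
cross product → J_v[:, 4] = (3.2774,0.7755,1.1719)
J_ω[:, 4] = z_4
entry J[5][4] = 0.4330

0.433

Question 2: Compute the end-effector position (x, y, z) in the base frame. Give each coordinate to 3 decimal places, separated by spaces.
after link 1: o_1 = (2.5000, 4.3301, 1.0000)
after link 2: o_2 = (1.6340, 8.8301, -1.0000)
after link 3: o_3 = (2.8660, 6.9641, 4.1962)
after link 4: o_4 = (2.8325, 5.1740, 0.4821)
after link 5: o_5 = (6.8546, 3.1405, 2.6471)
after link 6: o_6 = (4.5125, -0.6747, -0.3459)

4.513 -0.675 -0.346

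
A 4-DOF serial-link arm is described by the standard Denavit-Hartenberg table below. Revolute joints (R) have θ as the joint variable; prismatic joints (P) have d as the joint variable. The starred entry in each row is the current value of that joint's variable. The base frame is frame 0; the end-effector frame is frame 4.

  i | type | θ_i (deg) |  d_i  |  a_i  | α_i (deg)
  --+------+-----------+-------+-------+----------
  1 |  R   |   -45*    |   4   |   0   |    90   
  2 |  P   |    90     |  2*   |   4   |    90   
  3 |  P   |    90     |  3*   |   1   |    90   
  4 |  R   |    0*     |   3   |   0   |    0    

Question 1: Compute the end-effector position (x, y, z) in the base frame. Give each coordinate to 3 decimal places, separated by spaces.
0.000 -4.243 11.000

after link 1: o_1 = (0.0000, 0.0000, 4.0000)
after link 2: o_2 = (-1.4142, -1.4142, 8.0000)
after link 3: o_3 = (0.0000, -4.2426, 8.0000)
after link 4: o_4 = (0.0000, -4.2426, 11.0000)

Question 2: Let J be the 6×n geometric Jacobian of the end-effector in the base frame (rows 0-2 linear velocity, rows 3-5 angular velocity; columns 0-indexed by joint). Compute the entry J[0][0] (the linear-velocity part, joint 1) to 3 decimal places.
axis z_0 = ẑ; lever o_n−o_0 = (0.0000,-4.2426,11.0000)
cross product → J_v[:, 0] = (4.2426,0.0000,-0.0000)
J_ω[:, 0] = z_0
entry J[0][0] = 4.2426

4.243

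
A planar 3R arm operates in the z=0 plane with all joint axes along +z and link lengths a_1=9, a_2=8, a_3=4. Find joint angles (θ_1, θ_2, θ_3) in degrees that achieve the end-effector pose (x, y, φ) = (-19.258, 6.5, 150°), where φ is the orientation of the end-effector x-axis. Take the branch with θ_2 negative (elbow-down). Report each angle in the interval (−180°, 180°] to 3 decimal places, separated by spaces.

178.198 -30.008 1.811

wrist centre = target − a_3·(cos φ, sin φ) = (-15.7939, 4.5000)
cos θ_2 = (269.6972−9²−8²)/(2·9·8) = 0.8660; θ_2 = -30.0083° (elbow-down)
β = atan2(4.5000,-15.7939) = 164.0967°; ψ = atan2(-4.0010,15.9276) = -14.1009°
θ_1 = β − ψ = 178.1976°
θ_3 = φ − θ_1 − θ_2 = 1.8107° (wrapped to (-180°,180°])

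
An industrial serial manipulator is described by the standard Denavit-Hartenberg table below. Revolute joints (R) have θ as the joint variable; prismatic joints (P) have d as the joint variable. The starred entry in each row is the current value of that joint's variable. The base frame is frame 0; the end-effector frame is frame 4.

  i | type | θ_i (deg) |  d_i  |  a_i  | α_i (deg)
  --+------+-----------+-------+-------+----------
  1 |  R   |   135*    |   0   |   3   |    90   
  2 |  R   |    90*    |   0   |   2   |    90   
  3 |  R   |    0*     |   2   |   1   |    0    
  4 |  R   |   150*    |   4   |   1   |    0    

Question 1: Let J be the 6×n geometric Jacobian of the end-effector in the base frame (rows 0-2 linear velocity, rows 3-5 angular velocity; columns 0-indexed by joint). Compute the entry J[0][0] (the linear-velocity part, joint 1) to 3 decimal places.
-6.718

axis z_0 = ẑ; lever o_n−o_0 = (-6.0104,6.7175,2.1340)
cross product → J_v[:, 0] = (-6.7175,-6.0104,0.0000)
J_ω[:, 0] = z_0
entry J[0][0] = -6.7175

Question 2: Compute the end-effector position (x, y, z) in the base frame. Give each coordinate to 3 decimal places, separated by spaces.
-6.010 6.718 2.134

after link 1: o_1 = (-2.1213, 2.1213, 0.0000)
after link 2: o_2 = (-2.1213, 2.1213, 2.0000)
after link 3: o_3 = (-3.5355, 3.5355, 3.0000)
after link 4: o_4 = (-6.0104, 6.7175, 2.1340)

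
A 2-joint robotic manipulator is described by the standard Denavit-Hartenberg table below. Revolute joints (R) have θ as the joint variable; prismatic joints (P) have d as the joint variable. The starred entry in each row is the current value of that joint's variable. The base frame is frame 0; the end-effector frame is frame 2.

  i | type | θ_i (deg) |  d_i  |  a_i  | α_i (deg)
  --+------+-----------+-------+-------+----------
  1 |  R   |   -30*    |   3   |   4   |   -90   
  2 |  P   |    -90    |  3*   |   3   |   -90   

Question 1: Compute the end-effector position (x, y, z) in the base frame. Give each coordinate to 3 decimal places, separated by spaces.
after link 1: o_1 = (3.4641, -2.0000, 3.0000)
after link 2: o_2 = (4.9641, 0.5981, 6.0000)

4.964 0.598 6.000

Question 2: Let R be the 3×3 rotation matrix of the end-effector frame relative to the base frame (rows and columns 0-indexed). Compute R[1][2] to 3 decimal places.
End-effector z-axis (col 2 of R) = (0.8660,-0.5000,-0.0000)
R[1][2] = -0.5000

-0.500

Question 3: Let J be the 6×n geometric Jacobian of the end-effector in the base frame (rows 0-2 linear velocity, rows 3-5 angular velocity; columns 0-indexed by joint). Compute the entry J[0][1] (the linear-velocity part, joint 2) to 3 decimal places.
prismatic axis z_1 = (0.5000,0.8660,0.0000)
J_v[:, 1] = z_1; J_ω[:, 1] = (0,0,0)
entry J[0][1] = 0.5000

0.500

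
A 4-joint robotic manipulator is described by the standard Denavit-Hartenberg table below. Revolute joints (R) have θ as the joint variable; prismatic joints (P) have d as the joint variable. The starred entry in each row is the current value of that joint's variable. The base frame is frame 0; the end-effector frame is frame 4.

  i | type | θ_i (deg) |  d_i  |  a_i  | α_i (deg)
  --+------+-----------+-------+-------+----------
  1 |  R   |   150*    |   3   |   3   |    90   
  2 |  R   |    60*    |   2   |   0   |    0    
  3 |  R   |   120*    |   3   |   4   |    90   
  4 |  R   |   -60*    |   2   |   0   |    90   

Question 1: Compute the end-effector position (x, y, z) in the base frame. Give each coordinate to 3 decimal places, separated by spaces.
3.366 3.830 5.000

after link 1: o_1 = (-2.5981, 1.5000, 3.0000)
after link 2: o_2 = (-1.5981, 3.2321, 3.0000)
after link 3: o_3 = (3.3660, 3.8301, 3.0000)
after link 4: o_4 = (3.3660, 3.8301, 5.0000)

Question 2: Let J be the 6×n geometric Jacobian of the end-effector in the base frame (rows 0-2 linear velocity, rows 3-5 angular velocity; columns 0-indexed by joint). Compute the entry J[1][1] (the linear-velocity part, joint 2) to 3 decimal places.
-1.000

axis z_1 = (0.5000,0.8660,0.0000); lever o_n−o_1 = (5.9641,2.3301,2.0000)
cross product → J_v[:, 1] = (1.7321,-1.0000,-4.0000)
J_ω[:, 1] = z_1
entry J[1][1] = -1.0000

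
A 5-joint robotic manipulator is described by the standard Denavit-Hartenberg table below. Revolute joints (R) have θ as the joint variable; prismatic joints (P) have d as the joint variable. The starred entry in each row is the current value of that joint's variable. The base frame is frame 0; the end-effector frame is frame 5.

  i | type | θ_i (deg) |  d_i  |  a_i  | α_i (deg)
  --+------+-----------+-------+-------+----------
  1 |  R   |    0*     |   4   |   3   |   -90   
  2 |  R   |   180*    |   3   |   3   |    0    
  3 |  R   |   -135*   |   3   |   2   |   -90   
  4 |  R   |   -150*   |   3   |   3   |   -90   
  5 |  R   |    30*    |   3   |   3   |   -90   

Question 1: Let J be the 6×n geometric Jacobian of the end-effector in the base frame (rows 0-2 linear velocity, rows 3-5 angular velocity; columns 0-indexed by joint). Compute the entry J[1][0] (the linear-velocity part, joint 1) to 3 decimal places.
-2.014

axis z_0 = ẑ; lever o_n−o_0 = (-2.0139,11.3971,3.8926)
cross product → J_v[:, 0] = (-11.3971,-2.0139,0.0000)
J_ω[:, 0] = z_0
entry J[1][0] = -2.0139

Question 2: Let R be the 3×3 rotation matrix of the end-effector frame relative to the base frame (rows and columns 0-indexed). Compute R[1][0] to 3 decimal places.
0.433

End-effector x-axis (col 0 of R) = (-0.1768,0.4330,0.8839)
R[1][0] = 0.4330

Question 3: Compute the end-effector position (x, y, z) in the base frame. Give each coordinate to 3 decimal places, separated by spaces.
after link 1: o_1 = (3.0000, 0.0000, 4.0000)
after link 2: o_2 = (0.0000, 3.0000, 4.0000)
after link 3: o_3 = (1.4142, 6.0000, 2.5858)
after link 4: o_4 = (-2.5442, 7.5000, 2.3016)
after link 5: o_5 = (-2.0139, 11.3971, 3.8926)

-2.014 11.397 3.893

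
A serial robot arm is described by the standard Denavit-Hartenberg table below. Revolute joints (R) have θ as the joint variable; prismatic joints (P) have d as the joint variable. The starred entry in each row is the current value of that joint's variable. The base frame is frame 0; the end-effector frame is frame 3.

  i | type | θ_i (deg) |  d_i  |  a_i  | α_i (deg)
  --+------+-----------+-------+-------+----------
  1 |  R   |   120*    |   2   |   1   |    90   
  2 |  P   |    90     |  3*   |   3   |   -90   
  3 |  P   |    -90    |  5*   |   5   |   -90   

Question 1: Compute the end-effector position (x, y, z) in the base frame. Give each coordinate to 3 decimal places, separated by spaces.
8.928 0.536 5.000

after link 1: o_1 = (-0.5000, 0.8660, 2.0000)
after link 2: o_2 = (2.0981, 2.3660, 5.0000)
after link 3: o_3 = (8.9282, 0.5359, 5.0000)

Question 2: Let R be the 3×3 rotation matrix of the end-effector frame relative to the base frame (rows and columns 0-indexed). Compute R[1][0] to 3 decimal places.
0.500

End-effector x-axis (col 0 of R) = (0.8660,0.5000,0.0000)
R[1][0] = 0.5000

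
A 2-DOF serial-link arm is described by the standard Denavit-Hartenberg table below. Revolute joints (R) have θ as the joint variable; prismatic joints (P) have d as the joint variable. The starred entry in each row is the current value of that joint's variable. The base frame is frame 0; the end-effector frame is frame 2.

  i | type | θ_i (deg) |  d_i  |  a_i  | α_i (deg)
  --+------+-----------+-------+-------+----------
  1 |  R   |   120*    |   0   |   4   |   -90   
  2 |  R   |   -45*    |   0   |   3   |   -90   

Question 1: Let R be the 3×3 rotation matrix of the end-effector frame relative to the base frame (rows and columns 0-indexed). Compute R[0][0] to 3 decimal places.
-0.354

End-effector x-axis (col 0 of R) = (-0.3536,0.6124,0.7071)
R[0][0] = -0.3536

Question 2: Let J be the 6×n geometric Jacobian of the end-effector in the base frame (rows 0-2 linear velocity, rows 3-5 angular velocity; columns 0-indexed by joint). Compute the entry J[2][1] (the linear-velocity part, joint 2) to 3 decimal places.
-2.121

axis z_1 = (-0.8660,-0.5000,0.0000); lever o_n−o_1 = (-1.0607,1.8371,2.1213)
cross product → J_v[:, 1] = (-1.0607,1.8371,-2.1213)
J_ω[:, 1] = z_1
entry J[2][1] = -2.1213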